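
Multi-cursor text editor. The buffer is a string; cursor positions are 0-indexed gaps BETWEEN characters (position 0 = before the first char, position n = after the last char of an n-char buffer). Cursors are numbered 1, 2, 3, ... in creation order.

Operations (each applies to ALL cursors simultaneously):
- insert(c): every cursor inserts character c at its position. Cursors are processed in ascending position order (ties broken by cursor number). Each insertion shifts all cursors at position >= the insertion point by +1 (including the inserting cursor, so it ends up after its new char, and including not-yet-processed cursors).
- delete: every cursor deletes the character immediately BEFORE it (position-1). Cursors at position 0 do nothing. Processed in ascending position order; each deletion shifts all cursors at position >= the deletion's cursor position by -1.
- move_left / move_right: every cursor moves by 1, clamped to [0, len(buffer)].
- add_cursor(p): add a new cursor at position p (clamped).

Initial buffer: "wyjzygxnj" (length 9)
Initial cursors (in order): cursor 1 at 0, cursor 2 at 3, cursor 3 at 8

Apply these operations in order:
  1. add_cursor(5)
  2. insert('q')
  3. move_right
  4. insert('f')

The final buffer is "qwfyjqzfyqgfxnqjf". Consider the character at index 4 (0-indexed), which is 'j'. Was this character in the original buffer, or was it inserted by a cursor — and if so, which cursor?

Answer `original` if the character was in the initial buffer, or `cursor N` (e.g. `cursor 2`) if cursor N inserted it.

After op 1 (add_cursor(5)): buffer="wyjzygxnj" (len 9), cursors c1@0 c2@3 c4@5 c3@8, authorship .........
After op 2 (insert('q')): buffer="qwyjqzyqgxnqj" (len 13), cursors c1@1 c2@5 c4@8 c3@12, authorship 1...2..4...3.
After op 3 (move_right): buffer="qwyjqzyqgxnqj" (len 13), cursors c1@2 c2@6 c4@9 c3@13, authorship 1...2..4...3.
After op 4 (insert('f')): buffer="qwfyjqzfyqgfxnqjf" (len 17), cursors c1@3 c2@8 c4@12 c3@17, authorship 1.1..2.2.4.4..3.3
Authorship (.=original, N=cursor N): 1 . 1 . . 2 . 2 . 4 . 4 . . 3 . 3
Index 4: author = original

Answer: original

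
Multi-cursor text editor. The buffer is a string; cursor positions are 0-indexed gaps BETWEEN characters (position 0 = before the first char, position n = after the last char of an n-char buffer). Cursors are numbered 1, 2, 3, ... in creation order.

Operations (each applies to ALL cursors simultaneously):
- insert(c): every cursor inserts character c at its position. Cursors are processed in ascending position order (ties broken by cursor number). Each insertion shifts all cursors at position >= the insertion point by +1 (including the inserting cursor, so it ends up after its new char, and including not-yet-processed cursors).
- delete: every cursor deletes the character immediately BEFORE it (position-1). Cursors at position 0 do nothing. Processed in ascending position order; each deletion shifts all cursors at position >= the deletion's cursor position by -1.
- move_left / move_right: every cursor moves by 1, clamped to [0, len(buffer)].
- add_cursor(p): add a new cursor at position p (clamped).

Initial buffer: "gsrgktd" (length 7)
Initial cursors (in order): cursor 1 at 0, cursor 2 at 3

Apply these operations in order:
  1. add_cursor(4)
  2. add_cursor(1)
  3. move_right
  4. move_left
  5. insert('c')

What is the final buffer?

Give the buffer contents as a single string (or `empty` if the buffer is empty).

After op 1 (add_cursor(4)): buffer="gsrgktd" (len 7), cursors c1@0 c2@3 c3@4, authorship .......
After op 2 (add_cursor(1)): buffer="gsrgktd" (len 7), cursors c1@0 c4@1 c2@3 c3@4, authorship .......
After op 3 (move_right): buffer="gsrgktd" (len 7), cursors c1@1 c4@2 c2@4 c3@5, authorship .......
After op 4 (move_left): buffer="gsrgktd" (len 7), cursors c1@0 c4@1 c2@3 c3@4, authorship .......
After op 5 (insert('c')): buffer="cgcsrcgcktd" (len 11), cursors c1@1 c4@3 c2@6 c3@8, authorship 1.4..2.3...

Answer: cgcsrcgcktd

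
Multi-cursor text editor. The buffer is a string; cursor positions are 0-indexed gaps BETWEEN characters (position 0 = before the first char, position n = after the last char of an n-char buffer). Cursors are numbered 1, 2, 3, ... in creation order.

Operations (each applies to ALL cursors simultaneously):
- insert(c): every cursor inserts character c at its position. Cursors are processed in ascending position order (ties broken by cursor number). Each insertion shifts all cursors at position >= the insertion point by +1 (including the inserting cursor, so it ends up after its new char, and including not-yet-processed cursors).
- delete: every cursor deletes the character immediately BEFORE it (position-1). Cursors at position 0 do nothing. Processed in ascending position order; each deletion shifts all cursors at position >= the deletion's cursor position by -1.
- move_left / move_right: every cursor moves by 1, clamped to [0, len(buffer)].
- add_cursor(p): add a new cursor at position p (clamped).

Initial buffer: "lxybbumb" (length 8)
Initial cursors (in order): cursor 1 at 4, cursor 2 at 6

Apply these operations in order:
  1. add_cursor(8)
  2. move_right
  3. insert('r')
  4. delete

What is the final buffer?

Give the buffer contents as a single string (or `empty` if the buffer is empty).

Answer: lxybbumb

Derivation:
After op 1 (add_cursor(8)): buffer="lxybbumb" (len 8), cursors c1@4 c2@6 c3@8, authorship ........
After op 2 (move_right): buffer="lxybbumb" (len 8), cursors c1@5 c2@7 c3@8, authorship ........
After op 3 (insert('r')): buffer="lxybbrumrbr" (len 11), cursors c1@6 c2@9 c3@11, authorship .....1..2.3
After op 4 (delete): buffer="lxybbumb" (len 8), cursors c1@5 c2@7 c3@8, authorship ........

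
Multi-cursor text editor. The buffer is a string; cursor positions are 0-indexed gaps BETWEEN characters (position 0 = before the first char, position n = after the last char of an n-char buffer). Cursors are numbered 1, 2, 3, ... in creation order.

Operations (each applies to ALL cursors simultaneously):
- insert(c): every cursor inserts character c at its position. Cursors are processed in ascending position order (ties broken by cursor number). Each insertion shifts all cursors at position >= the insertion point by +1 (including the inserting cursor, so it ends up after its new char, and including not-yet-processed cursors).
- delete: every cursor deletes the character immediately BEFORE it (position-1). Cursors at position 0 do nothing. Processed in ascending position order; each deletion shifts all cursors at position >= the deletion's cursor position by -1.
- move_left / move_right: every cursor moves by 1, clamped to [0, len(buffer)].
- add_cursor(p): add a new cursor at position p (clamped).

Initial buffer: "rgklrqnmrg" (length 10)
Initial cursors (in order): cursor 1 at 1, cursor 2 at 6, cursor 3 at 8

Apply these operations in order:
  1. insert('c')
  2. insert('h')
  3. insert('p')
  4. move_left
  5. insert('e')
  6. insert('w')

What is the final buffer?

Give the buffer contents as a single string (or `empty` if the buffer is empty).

After op 1 (insert('c')): buffer="rcgklrqcnmcrg" (len 13), cursors c1@2 c2@8 c3@11, authorship .1.....2..3..
After op 2 (insert('h')): buffer="rchgklrqchnmchrg" (len 16), cursors c1@3 c2@10 c3@14, authorship .11.....22..33..
After op 3 (insert('p')): buffer="rchpgklrqchpnmchprg" (len 19), cursors c1@4 c2@12 c3@17, authorship .111.....222..333..
After op 4 (move_left): buffer="rchpgklrqchpnmchprg" (len 19), cursors c1@3 c2@11 c3@16, authorship .111.....222..333..
After op 5 (insert('e')): buffer="rchepgklrqchepnmcheprg" (len 22), cursors c1@4 c2@13 c3@19, authorship .1111.....2222..3333..
After op 6 (insert('w')): buffer="rchewpgklrqchewpnmchewprg" (len 25), cursors c1@5 c2@15 c3@22, authorship .11111.....22222..33333..

Answer: rchewpgklrqchewpnmchewprg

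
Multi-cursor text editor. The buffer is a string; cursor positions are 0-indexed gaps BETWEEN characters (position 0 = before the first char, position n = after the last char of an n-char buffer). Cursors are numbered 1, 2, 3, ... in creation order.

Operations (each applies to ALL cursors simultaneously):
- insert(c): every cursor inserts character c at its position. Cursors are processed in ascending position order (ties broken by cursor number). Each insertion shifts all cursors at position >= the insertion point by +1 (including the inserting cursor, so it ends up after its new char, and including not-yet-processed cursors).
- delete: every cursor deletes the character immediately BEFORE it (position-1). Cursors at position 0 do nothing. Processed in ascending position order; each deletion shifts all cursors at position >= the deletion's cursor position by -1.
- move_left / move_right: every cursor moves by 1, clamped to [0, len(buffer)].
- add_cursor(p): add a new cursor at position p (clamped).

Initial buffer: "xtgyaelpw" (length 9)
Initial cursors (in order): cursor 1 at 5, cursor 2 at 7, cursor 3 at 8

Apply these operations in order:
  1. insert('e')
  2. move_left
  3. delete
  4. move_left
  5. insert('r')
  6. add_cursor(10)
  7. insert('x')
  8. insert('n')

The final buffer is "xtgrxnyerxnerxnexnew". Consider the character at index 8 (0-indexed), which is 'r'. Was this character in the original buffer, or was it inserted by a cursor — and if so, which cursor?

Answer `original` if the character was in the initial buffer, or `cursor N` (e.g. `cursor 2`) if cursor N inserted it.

After op 1 (insert('e')): buffer="xtgyaeelepew" (len 12), cursors c1@6 c2@9 c3@11, authorship .....1..2.3.
After op 2 (move_left): buffer="xtgyaeelepew" (len 12), cursors c1@5 c2@8 c3@10, authorship .....1..2.3.
After op 3 (delete): buffer="xtgyeeeew" (len 9), cursors c1@4 c2@6 c3@7, authorship ....1.23.
After op 4 (move_left): buffer="xtgyeeeew" (len 9), cursors c1@3 c2@5 c3@6, authorship ....1.23.
After op 5 (insert('r')): buffer="xtgryerereew" (len 12), cursors c1@4 c2@7 c3@9, authorship ...1.12.323.
After op 6 (add_cursor(10)): buffer="xtgryerereew" (len 12), cursors c1@4 c2@7 c3@9 c4@10, authorship ...1.12.323.
After op 7 (insert('x')): buffer="xtgrxyerxerxexew" (len 16), cursors c1@5 c2@9 c3@12 c4@14, authorship ...11.122.33243.
After op 8 (insert('n')): buffer="xtgrxnyerxnerxnexnew" (len 20), cursors c1@6 c2@11 c3@15 c4@18, authorship ...111.1222.3332443.
Authorship (.=original, N=cursor N): . . . 1 1 1 . 1 2 2 2 . 3 3 3 2 4 4 3 .
Index 8: author = 2

Answer: cursor 2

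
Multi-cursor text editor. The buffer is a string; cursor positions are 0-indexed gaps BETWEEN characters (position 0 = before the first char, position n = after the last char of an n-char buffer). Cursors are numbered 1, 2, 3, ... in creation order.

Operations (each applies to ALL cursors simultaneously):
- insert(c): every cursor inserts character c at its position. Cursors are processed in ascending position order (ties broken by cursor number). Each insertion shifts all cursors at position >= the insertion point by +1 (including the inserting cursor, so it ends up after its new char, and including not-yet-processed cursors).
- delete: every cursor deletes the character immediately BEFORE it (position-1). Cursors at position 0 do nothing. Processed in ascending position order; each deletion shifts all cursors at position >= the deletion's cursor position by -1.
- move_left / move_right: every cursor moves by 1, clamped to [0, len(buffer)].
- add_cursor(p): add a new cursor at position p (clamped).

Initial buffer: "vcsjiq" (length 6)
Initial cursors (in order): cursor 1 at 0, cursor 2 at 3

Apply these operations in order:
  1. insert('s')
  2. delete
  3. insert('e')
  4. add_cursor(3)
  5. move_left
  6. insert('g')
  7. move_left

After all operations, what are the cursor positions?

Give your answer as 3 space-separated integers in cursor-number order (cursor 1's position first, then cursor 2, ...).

After op 1 (insert('s')): buffer="svcssjiq" (len 8), cursors c1@1 c2@5, authorship 1...2...
After op 2 (delete): buffer="vcsjiq" (len 6), cursors c1@0 c2@3, authorship ......
After op 3 (insert('e')): buffer="evcsejiq" (len 8), cursors c1@1 c2@5, authorship 1...2...
After op 4 (add_cursor(3)): buffer="evcsejiq" (len 8), cursors c1@1 c3@3 c2@5, authorship 1...2...
After op 5 (move_left): buffer="evcsejiq" (len 8), cursors c1@0 c3@2 c2@4, authorship 1...2...
After op 6 (insert('g')): buffer="gevgcsgejiq" (len 11), cursors c1@1 c3@4 c2@7, authorship 11.3..22...
After op 7 (move_left): buffer="gevgcsgejiq" (len 11), cursors c1@0 c3@3 c2@6, authorship 11.3..22...

Answer: 0 6 3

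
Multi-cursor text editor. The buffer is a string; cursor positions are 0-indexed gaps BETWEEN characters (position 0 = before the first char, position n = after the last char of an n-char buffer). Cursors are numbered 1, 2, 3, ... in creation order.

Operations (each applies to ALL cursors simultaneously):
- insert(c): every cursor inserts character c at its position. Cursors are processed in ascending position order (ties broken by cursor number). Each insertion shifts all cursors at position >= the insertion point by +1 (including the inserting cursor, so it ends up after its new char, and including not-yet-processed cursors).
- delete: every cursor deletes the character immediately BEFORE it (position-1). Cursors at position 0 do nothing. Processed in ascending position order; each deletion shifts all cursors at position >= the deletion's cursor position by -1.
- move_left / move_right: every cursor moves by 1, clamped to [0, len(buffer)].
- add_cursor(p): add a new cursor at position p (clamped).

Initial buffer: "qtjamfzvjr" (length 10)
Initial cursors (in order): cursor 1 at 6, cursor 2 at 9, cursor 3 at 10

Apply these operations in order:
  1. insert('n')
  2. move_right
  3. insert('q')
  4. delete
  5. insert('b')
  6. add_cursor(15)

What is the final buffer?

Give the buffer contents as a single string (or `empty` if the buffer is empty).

After op 1 (insert('n')): buffer="qtjamfnzvjnrn" (len 13), cursors c1@7 c2@11 c3@13, authorship ......1...2.3
After op 2 (move_right): buffer="qtjamfnzvjnrn" (len 13), cursors c1@8 c2@12 c3@13, authorship ......1...2.3
After op 3 (insert('q')): buffer="qtjamfnzqvjnrqnq" (len 16), cursors c1@9 c2@14 c3@16, authorship ......1.1..2.233
After op 4 (delete): buffer="qtjamfnzvjnrn" (len 13), cursors c1@8 c2@12 c3@13, authorship ......1...2.3
After op 5 (insert('b')): buffer="qtjamfnzbvjnrbnb" (len 16), cursors c1@9 c2@14 c3@16, authorship ......1.1..2.233
After op 6 (add_cursor(15)): buffer="qtjamfnzbvjnrbnb" (len 16), cursors c1@9 c2@14 c4@15 c3@16, authorship ......1.1..2.233

Answer: qtjamfnzbvjnrbnb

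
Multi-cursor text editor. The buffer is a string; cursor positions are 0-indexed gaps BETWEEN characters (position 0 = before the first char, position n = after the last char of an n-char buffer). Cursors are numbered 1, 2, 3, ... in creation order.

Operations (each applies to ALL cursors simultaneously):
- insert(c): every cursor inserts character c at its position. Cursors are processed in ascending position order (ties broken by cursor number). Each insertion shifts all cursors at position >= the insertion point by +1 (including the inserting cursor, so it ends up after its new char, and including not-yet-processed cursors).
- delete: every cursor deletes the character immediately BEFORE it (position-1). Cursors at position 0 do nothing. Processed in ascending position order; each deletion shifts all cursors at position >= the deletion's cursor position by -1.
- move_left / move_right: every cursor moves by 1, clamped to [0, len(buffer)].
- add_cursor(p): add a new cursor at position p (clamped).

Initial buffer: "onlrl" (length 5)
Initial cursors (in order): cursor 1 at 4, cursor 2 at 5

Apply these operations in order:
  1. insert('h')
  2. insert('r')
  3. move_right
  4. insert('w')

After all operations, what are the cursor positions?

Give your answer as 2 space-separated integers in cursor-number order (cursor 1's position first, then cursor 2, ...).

After op 1 (insert('h')): buffer="onlrhlh" (len 7), cursors c1@5 c2@7, authorship ....1.2
After op 2 (insert('r')): buffer="onlrhrlhr" (len 9), cursors c1@6 c2@9, authorship ....11.22
After op 3 (move_right): buffer="onlrhrlhr" (len 9), cursors c1@7 c2@9, authorship ....11.22
After op 4 (insert('w')): buffer="onlrhrlwhrw" (len 11), cursors c1@8 c2@11, authorship ....11.1222

Answer: 8 11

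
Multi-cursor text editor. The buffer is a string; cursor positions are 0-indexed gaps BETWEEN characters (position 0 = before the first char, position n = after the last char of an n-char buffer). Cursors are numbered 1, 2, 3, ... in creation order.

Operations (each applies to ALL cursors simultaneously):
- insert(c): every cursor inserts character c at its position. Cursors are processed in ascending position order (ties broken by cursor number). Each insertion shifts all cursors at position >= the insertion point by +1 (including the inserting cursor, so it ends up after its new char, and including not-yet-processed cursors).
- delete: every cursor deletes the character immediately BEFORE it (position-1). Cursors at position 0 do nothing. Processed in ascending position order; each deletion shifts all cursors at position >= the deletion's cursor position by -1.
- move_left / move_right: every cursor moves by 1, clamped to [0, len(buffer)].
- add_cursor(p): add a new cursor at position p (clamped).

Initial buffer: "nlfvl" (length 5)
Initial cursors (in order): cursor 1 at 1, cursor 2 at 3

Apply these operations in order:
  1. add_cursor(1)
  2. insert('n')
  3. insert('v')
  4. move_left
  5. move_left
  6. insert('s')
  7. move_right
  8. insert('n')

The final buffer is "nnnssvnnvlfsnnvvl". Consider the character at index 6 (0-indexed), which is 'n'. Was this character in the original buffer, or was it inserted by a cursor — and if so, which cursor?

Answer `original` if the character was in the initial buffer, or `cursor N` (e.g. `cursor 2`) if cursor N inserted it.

Answer: cursor 1

Derivation:
After op 1 (add_cursor(1)): buffer="nlfvl" (len 5), cursors c1@1 c3@1 c2@3, authorship .....
After op 2 (insert('n')): buffer="nnnlfnvl" (len 8), cursors c1@3 c3@3 c2@6, authorship .13..2..
After op 3 (insert('v')): buffer="nnnvvlfnvvl" (len 11), cursors c1@5 c3@5 c2@9, authorship .1313..22..
After op 4 (move_left): buffer="nnnvvlfnvvl" (len 11), cursors c1@4 c3@4 c2@8, authorship .1313..22..
After op 5 (move_left): buffer="nnnvvlfnvvl" (len 11), cursors c1@3 c3@3 c2@7, authorship .1313..22..
After op 6 (insert('s')): buffer="nnnssvvlfsnvvl" (len 14), cursors c1@5 c3@5 c2@10, authorship .131313..222..
After op 7 (move_right): buffer="nnnssvvlfsnvvl" (len 14), cursors c1@6 c3@6 c2@11, authorship .131313..222..
After op 8 (insert('n')): buffer="nnnssvnnvlfsnnvvl" (len 17), cursors c1@8 c3@8 c2@14, authorship .13131133..2222..
Authorship (.=original, N=cursor N): . 1 3 1 3 1 1 3 3 . . 2 2 2 2 . .
Index 6: author = 1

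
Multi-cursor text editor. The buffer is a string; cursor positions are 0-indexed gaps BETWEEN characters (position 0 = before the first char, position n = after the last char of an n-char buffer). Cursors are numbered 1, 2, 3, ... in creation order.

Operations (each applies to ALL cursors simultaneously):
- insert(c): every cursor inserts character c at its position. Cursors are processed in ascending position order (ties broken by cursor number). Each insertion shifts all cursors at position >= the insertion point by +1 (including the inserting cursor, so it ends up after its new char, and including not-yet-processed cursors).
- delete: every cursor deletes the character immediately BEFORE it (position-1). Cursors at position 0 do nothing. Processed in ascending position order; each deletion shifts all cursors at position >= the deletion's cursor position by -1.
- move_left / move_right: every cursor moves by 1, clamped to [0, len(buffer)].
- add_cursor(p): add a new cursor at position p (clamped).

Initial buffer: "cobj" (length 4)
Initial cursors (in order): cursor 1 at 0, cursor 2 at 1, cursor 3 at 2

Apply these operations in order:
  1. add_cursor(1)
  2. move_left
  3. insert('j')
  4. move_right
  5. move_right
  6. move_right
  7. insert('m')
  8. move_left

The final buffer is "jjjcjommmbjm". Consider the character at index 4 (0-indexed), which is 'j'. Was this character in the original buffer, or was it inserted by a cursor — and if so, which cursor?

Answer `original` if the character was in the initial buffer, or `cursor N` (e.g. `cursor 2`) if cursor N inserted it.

Answer: cursor 3

Derivation:
After op 1 (add_cursor(1)): buffer="cobj" (len 4), cursors c1@0 c2@1 c4@1 c3@2, authorship ....
After op 2 (move_left): buffer="cobj" (len 4), cursors c1@0 c2@0 c4@0 c3@1, authorship ....
After op 3 (insert('j')): buffer="jjjcjobj" (len 8), cursors c1@3 c2@3 c4@3 c3@5, authorship 124.3...
After op 4 (move_right): buffer="jjjcjobj" (len 8), cursors c1@4 c2@4 c4@4 c3@6, authorship 124.3...
After op 5 (move_right): buffer="jjjcjobj" (len 8), cursors c1@5 c2@5 c4@5 c3@7, authorship 124.3...
After op 6 (move_right): buffer="jjjcjobj" (len 8), cursors c1@6 c2@6 c4@6 c3@8, authorship 124.3...
After op 7 (insert('m')): buffer="jjjcjommmbjm" (len 12), cursors c1@9 c2@9 c4@9 c3@12, authorship 124.3.124..3
After op 8 (move_left): buffer="jjjcjommmbjm" (len 12), cursors c1@8 c2@8 c4@8 c3@11, authorship 124.3.124..3
Authorship (.=original, N=cursor N): 1 2 4 . 3 . 1 2 4 . . 3
Index 4: author = 3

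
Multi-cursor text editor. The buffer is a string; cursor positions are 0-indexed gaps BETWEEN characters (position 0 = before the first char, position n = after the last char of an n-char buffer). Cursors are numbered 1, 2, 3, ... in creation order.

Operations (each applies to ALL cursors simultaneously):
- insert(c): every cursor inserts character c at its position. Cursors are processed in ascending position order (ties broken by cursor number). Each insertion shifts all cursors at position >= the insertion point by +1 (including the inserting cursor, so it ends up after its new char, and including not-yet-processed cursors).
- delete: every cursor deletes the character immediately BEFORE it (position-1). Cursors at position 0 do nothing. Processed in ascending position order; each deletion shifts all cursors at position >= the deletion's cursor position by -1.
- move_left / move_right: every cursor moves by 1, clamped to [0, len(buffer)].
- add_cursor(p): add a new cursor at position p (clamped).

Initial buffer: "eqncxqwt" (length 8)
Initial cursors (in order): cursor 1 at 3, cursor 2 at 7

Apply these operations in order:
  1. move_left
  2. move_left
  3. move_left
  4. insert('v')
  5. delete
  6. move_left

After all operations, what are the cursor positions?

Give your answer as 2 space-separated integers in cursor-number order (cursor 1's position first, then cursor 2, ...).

Answer: 0 3

Derivation:
After op 1 (move_left): buffer="eqncxqwt" (len 8), cursors c1@2 c2@6, authorship ........
After op 2 (move_left): buffer="eqncxqwt" (len 8), cursors c1@1 c2@5, authorship ........
After op 3 (move_left): buffer="eqncxqwt" (len 8), cursors c1@0 c2@4, authorship ........
After op 4 (insert('v')): buffer="veqncvxqwt" (len 10), cursors c1@1 c2@6, authorship 1....2....
After op 5 (delete): buffer="eqncxqwt" (len 8), cursors c1@0 c2@4, authorship ........
After op 6 (move_left): buffer="eqncxqwt" (len 8), cursors c1@0 c2@3, authorship ........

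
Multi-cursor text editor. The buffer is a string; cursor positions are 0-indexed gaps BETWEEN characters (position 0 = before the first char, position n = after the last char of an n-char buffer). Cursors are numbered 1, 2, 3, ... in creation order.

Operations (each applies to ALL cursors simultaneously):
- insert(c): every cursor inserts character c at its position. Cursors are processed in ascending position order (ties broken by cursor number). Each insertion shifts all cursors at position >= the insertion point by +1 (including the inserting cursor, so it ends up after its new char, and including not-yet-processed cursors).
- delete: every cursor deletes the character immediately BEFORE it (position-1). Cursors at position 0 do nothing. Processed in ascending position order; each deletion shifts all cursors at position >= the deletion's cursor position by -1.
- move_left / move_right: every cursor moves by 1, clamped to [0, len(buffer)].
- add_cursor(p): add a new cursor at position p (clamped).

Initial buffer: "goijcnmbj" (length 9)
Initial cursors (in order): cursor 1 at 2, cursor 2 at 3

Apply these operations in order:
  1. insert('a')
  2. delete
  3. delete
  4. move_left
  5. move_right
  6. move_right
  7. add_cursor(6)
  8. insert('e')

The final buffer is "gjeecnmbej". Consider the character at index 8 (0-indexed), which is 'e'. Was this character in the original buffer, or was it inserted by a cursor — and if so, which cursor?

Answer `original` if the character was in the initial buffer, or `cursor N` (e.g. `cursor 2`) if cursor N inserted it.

After op 1 (insert('a')): buffer="goaiajcnmbj" (len 11), cursors c1@3 c2@5, authorship ..1.2......
After op 2 (delete): buffer="goijcnmbj" (len 9), cursors c1@2 c2@3, authorship .........
After op 3 (delete): buffer="gjcnmbj" (len 7), cursors c1@1 c2@1, authorship .......
After op 4 (move_left): buffer="gjcnmbj" (len 7), cursors c1@0 c2@0, authorship .......
After op 5 (move_right): buffer="gjcnmbj" (len 7), cursors c1@1 c2@1, authorship .......
After op 6 (move_right): buffer="gjcnmbj" (len 7), cursors c1@2 c2@2, authorship .......
After op 7 (add_cursor(6)): buffer="gjcnmbj" (len 7), cursors c1@2 c2@2 c3@6, authorship .......
After op 8 (insert('e')): buffer="gjeecnmbej" (len 10), cursors c1@4 c2@4 c3@9, authorship ..12....3.
Authorship (.=original, N=cursor N): . . 1 2 . . . . 3 .
Index 8: author = 3

Answer: cursor 3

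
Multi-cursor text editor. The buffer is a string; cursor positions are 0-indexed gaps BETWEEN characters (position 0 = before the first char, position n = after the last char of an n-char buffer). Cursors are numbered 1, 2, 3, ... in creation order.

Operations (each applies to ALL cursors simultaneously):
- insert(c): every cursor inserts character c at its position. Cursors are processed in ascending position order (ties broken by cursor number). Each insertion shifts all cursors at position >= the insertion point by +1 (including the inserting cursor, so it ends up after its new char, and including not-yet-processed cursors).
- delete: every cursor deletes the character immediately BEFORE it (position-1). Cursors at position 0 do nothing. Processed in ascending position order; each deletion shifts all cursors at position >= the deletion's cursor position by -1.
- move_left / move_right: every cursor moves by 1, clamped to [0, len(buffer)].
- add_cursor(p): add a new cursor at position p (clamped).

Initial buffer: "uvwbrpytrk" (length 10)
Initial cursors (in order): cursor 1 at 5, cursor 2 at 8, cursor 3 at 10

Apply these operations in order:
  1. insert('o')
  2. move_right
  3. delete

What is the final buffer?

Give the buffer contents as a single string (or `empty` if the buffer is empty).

After op 1 (insert('o')): buffer="uvwbropytorko" (len 13), cursors c1@6 c2@10 c3@13, authorship .....1...2..3
After op 2 (move_right): buffer="uvwbropytorko" (len 13), cursors c1@7 c2@11 c3@13, authorship .....1...2..3
After op 3 (delete): buffer="uvwbroytok" (len 10), cursors c1@6 c2@9 c3@10, authorship .....1..2.

Answer: uvwbroytok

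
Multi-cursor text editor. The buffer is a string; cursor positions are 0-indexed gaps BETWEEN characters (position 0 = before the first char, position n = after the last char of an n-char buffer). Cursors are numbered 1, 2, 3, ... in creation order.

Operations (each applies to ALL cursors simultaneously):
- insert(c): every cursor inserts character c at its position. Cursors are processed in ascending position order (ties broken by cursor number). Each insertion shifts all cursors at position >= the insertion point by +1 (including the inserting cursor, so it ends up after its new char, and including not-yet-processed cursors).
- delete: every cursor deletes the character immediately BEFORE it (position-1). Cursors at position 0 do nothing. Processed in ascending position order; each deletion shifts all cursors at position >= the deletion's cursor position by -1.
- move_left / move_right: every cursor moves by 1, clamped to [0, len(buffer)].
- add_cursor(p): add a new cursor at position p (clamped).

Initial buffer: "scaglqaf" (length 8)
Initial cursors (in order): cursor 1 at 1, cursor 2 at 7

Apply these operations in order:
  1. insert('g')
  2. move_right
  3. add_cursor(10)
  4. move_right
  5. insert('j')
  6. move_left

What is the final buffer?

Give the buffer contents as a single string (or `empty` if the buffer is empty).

After op 1 (insert('g')): buffer="sgcaglqagf" (len 10), cursors c1@2 c2@9, authorship .1......2.
After op 2 (move_right): buffer="sgcaglqagf" (len 10), cursors c1@3 c2@10, authorship .1......2.
After op 3 (add_cursor(10)): buffer="sgcaglqagf" (len 10), cursors c1@3 c2@10 c3@10, authorship .1......2.
After op 4 (move_right): buffer="sgcaglqagf" (len 10), cursors c1@4 c2@10 c3@10, authorship .1......2.
After op 5 (insert('j')): buffer="sgcajglqagfjj" (len 13), cursors c1@5 c2@13 c3@13, authorship .1..1....2.23
After op 6 (move_left): buffer="sgcajglqagfjj" (len 13), cursors c1@4 c2@12 c3@12, authorship .1..1....2.23

Answer: sgcajglqagfjj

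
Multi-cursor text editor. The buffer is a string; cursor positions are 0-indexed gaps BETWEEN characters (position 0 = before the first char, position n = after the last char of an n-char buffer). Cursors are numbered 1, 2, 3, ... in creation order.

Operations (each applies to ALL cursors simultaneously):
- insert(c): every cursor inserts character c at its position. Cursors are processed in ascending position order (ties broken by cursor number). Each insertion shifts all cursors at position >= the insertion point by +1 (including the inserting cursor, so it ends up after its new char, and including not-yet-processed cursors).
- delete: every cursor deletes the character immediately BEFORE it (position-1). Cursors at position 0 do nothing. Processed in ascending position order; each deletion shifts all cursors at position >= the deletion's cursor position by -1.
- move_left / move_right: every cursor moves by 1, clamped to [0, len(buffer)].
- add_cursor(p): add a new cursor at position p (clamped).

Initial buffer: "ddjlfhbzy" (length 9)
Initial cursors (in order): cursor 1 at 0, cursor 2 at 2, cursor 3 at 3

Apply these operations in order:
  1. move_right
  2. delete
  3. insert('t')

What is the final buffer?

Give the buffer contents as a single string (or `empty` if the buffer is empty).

Answer: tdttfhbzy

Derivation:
After op 1 (move_right): buffer="ddjlfhbzy" (len 9), cursors c1@1 c2@3 c3@4, authorship .........
After op 2 (delete): buffer="dfhbzy" (len 6), cursors c1@0 c2@1 c3@1, authorship ......
After op 3 (insert('t')): buffer="tdttfhbzy" (len 9), cursors c1@1 c2@4 c3@4, authorship 1.23.....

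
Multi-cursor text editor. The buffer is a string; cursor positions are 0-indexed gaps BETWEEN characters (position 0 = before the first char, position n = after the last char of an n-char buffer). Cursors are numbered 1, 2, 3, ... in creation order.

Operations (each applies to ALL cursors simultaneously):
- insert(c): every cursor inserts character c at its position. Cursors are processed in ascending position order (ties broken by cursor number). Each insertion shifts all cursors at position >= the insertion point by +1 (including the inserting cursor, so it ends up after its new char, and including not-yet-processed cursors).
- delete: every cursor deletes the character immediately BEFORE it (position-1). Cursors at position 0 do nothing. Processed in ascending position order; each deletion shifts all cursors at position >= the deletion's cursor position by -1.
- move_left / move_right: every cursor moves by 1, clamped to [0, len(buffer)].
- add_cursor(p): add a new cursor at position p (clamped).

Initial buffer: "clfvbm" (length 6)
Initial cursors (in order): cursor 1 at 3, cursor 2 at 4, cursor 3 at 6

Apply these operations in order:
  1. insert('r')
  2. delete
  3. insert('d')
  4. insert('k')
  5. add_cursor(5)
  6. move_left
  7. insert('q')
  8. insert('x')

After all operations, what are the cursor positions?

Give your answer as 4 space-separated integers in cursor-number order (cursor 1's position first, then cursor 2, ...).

After op 1 (insert('r')): buffer="clfrvrbmr" (len 9), cursors c1@4 c2@6 c3@9, authorship ...1.2..3
After op 2 (delete): buffer="clfvbm" (len 6), cursors c1@3 c2@4 c3@6, authorship ......
After op 3 (insert('d')): buffer="clfdvdbmd" (len 9), cursors c1@4 c2@6 c3@9, authorship ...1.2..3
After op 4 (insert('k')): buffer="clfdkvdkbmdk" (len 12), cursors c1@5 c2@8 c3@12, authorship ...11.22..33
After op 5 (add_cursor(5)): buffer="clfdkvdkbmdk" (len 12), cursors c1@5 c4@5 c2@8 c3@12, authorship ...11.22..33
After op 6 (move_left): buffer="clfdkvdkbmdk" (len 12), cursors c1@4 c4@4 c2@7 c3@11, authorship ...11.22..33
After op 7 (insert('q')): buffer="clfdqqkvdqkbmdqk" (len 16), cursors c1@6 c4@6 c2@10 c3@15, authorship ...1141.222..333
After op 8 (insert('x')): buffer="clfdqqxxkvdqxkbmdqxk" (len 20), cursors c1@8 c4@8 c2@13 c3@19, authorship ...114141.2222..3333

Answer: 8 13 19 8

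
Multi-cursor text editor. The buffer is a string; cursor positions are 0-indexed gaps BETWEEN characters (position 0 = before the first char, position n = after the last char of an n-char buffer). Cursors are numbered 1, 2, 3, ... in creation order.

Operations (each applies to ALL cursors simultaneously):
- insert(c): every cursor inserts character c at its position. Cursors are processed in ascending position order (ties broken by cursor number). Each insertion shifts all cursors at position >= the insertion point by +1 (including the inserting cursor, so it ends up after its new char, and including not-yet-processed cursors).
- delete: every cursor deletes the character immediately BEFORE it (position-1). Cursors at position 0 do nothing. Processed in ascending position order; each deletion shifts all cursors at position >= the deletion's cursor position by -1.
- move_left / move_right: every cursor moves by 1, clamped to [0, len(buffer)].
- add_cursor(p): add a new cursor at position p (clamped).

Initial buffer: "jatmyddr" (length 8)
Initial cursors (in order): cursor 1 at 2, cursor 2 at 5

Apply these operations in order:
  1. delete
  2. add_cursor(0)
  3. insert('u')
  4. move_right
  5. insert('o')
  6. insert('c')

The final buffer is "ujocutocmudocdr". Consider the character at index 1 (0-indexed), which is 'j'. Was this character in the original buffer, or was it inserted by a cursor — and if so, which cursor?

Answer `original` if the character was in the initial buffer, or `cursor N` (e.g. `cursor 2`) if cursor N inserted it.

Answer: original

Derivation:
After op 1 (delete): buffer="jtmddr" (len 6), cursors c1@1 c2@3, authorship ......
After op 2 (add_cursor(0)): buffer="jtmddr" (len 6), cursors c3@0 c1@1 c2@3, authorship ......
After op 3 (insert('u')): buffer="ujutmuddr" (len 9), cursors c3@1 c1@3 c2@6, authorship 3.1..2...
After op 4 (move_right): buffer="ujutmuddr" (len 9), cursors c3@2 c1@4 c2@7, authorship 3.1..2...
After op 5 (insert('o')): buffer="ujoutomudodr" (len 12), cursors c3@3 c1@6 c2@10, authorship 3.31.1.2.2..
After op 6 (insert('c')): buffer="ujocutocmudocdr" (len 15), cursors c3@4 c1@8 c2@13, authorship 3.331.11.2.22..
Authorship (.=original, N=cursor N): 3 . 3 3 1 . 1 1 . 2 . 2 2 . .
Index 1: author = original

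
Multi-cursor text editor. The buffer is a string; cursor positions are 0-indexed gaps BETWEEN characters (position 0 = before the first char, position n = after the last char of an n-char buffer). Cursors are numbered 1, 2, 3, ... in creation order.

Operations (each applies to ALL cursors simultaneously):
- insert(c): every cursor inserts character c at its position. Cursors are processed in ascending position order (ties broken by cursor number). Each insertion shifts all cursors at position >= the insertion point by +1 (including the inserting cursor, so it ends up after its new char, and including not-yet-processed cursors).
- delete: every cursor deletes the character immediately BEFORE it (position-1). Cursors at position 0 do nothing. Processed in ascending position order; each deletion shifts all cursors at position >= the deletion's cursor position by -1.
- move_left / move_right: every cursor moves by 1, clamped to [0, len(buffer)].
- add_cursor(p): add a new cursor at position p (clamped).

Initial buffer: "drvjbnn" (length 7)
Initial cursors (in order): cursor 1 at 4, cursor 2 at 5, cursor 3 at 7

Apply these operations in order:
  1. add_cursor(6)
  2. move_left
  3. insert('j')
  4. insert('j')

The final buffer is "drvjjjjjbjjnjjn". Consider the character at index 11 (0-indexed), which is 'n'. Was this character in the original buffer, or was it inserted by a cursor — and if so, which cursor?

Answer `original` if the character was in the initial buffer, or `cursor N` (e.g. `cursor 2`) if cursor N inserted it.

Answer: original

Derivation:
After op 1 (add_cursor(6)): buffer="drvjbnn" (len 7), cursors c1@4 c2@5 c4@6 c3@7, authorship .......
After op 2 (move_left): buffer="drvjbnn" (len 7), cursors c1@3 c2@4 c4@5 c3@6, authorship .......
After op 3 (insert('j')): buffer="drvjjjbjnjn" (len 11), cursors c1@4 c2@6 c4@8 c3@10, authorship ...1.2.4.3.
After op 4 (insert('j')): buffer="drvjjjjjbjjnjjn" (len 15), cursors c1@5 c2@8 c4@11 c3@14, authorship ...11.22.44.33.
Authorship (.=original, N=cursor N): . . . 1 1 . 2 2 . 4 4 . 3 3 .
Index 11: author = original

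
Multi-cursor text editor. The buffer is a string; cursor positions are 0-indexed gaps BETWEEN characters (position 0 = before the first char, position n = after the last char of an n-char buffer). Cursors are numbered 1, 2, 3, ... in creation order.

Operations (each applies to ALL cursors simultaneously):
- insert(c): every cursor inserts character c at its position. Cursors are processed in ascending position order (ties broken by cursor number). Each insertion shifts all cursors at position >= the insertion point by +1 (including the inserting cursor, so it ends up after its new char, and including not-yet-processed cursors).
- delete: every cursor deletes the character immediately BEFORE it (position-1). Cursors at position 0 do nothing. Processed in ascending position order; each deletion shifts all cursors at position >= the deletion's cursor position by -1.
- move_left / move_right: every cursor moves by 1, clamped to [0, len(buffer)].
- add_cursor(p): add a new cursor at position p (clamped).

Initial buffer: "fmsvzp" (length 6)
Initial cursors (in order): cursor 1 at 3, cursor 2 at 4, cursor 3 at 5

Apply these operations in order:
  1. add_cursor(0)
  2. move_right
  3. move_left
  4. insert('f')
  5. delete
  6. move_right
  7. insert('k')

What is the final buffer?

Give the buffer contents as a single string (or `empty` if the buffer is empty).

Answer: fkmsvkzkpk

Derivation:
After op 1 (add_cursor(0)): buffer="fmsvzp" (len 6), cursors c4@0 c1@3 c2@4 c3@5, authorship ......
After op 2 (move_right): buffer="fmsvzp" (len 6), cursors c4@1 c1@4 c2@5 c3@6, authorship ......
After op 3 (move_left): buffer="fmsvzp" (len 6), cursors c4@0 c1@3 c2@4 c3@5, authorship ......
After op 4 (insert('f')): buffer="ffmsfvfzfp" (len 10), cursors c4@1 c1@5 c2@7 c3@9, authorship 4...1.2.3.
After op 5 (delete): buffer="fmsvzp" (len 6), cursors c4@0 c1@3 c2@4 c3@5, authorship ......
After op 6 (move_right): buffer="fmsvzp" (len 6), cursors c4@1 c1@4 c2@5 c3@6, authorship ......
After op 7 (insert('k')): buffer="fkmsvkzkpk" (len 10), cursors c4@2 c1@6 c2@8 c3@10, authorship .4...1.2.3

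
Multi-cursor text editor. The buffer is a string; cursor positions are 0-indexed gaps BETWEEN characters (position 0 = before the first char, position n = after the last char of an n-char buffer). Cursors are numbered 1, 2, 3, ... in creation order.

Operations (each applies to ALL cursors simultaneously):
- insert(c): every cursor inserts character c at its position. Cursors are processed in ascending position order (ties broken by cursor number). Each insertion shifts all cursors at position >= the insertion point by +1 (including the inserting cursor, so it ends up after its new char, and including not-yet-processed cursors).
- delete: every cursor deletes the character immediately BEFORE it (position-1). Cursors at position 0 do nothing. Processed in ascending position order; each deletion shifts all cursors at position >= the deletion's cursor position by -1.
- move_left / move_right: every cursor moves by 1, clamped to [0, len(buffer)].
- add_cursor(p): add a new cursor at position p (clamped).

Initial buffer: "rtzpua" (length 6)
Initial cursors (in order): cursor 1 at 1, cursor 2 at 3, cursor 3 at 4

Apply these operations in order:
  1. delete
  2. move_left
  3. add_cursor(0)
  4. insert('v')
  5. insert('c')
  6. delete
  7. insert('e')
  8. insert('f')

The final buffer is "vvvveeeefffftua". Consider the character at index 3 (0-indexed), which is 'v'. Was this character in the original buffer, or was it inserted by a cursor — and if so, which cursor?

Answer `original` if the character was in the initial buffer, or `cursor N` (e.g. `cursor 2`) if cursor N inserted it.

Answer: cursor 4

Derivation:
After op 1 (delete): buffer="tua" (len 3), cursors c1@0 c2@1 c3@1, authorship ...
After op 2 (move_left): buffer="tua" (len 3), cursors c1@0 c2@0 c3@0, authorship ...
After op 3 (add_cursor(0)): buffer="tua" (len 3), cursors c1@0 c2@0 c3@0 c4@0, authorship ...
After op 4 (insert('v')): buffer="vvvvtua" (len 7), cursors c1@4 c2@4 c3@4 c4@4, authorship 1234...
After op 5 (insert('c')): buffer="vvvvcccctua" (len 11), cursors c1@8 c2@8 c3@8 c4@8, authorship 12341234...
After op 6 (delete): buffer="vvvvtua" (len 7), cursors c1@4 c2@4 c3@4 c4@4, authorship 1234...
After op 7 (insert('e')): buffer="vvvveeeetua" (len 11), cursors c1@8 c2@8 c3@8 c4@8, authorship 12341234...
After op 8 (insert('f')): buffer="vvvveeeefffftua" (len 15), cursors c1@12 c2@12 c3@12 c4@12, authorship 123412341234...
Authorship (.=original, N=cursor N): 1 2 3 4 1 2 3 4 1 2 3 4 . . .
Index 3: author = 4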